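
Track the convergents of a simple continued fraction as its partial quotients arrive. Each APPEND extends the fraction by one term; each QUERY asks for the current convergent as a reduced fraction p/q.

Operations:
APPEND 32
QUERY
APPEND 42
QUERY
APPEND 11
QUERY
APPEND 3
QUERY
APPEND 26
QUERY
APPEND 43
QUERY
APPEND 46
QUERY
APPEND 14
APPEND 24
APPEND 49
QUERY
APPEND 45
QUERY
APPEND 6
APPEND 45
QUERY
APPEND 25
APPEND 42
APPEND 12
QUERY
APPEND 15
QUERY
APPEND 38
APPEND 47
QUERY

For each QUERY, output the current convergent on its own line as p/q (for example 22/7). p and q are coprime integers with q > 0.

APPEND 32: p_0 = 32·1 + 0 = 32, q_0 = 32·0 + 1 = 1 → 32/1
APPEND 42: p_1 = 42·32 + 1 = 1345, q_1 = 42·1 + 0 = 42 → 1345/42
APPEND 11: p_2 = 11·1345 + 32 = 14827, q_2 = 11·42 + 1 = 463 → 14827/463
APPEND 3: p_3 = 3·14827 + 1345 = 45826, q_3 = 3·463 + 42 = 1431 → 45826/1431
APPEND 26: p_4 = 26·45826 + 14827 = 1206303, q_4 = 26·1431 + 463 = 37669 → 1206303/37669
APPEND 43: p_5 = 43·1206303 + 45826 = 51916855, q_5 = 43·37669 + 1431 = 1621198 → 51916855/1621198
APPEND 46: p_6 = 46·51916855 + 1206303 = 2389381633, q_6 = 46·1621198 + 37669 = 74612777 → 2389381633/74612777
APPEND 14: p_7 = 14·2389381633 + 51916855 = 33503259717, q_7 = 14·74612777 + 1621198 = 1046200076 → 33503259717/1046200076
APPEND 24: p_8 = 24·33503259717 + 2389381633 = 806467614841, q_8 = 24·1046200076 + 74612777 = 25183414601 → 806467614841/25183414601
APPEND 49: p_9 = 49·806467614841 + 33503259717 = 39550416386926, q_9 = 49·25183414601 + 1046200076 = 1235033515525 → 39550416386926/1235033515525
APPEND 45: p_10 = 45·39550416386926 + 806467614841 = 1780575205026511, q_10 = 45·1235033515525 + 25183414601 = 55601691613226 → 1780575205026511/55601691613226
APPEND 6: p_11 = 6·1780575205026511 + 39550416386926 = 10723001646545992, q_11 = 6·55601691613226 + 1235033515525 = 334845183194881 → 10723001646545992/334845183194881
APPEND 45: p_12 = 45·10723001646545992 + 1780575205026511 = 484315649299596151, q_12 = 45·334845183194881 + 55601691613226 = 15123634935382871 → 484315649299596151/15123634935382871
APPEND 25: p_13 = 25·484315649299596151 + 10723001646545992 = 12118614234136449767, q_13 = 25·15123634935382871 + 334845183194881 = 378425718567766656 → 12118614234136449767/378425718567766656
APPEND 42: p_14 = 42·12118614234136449767 + 484315649299596151 = 509466113483030486365, q_14 = 42·378425718567766656 + 15123634935382871 = 15909003814781582423 → 509466113483030486365/15909003814781582423
APPEND 12: p_15 = 12·509466113483030486365 + 12118614234136449767 = 6125711976030502286147, q_15 = 12·15909003814781582423 + 378425718567766656 = 191286471495946755732 → 6125711976030502286147/191286471495946755732
APPEND 15: p_16 = 15·6125711976030502286147 + 509466113483030486365 = 92395145753940564778570, q_16 = 15·191286471495946755732 + 15909003814781582423 = 2885206076253982918403 → 92395145753940564778570/2885206076253982918403
APPEND 38: p_17 = 38·92395145753940564778570 + 6125711976030502286147 = 3517141250625771963871807, q_17 = 38·2885206076253982918403 + 191286471495946755732 = 109829117369147297655046 → 3517141250625771963871807/109829117369147297655046
APPEND 47: p_18 = 47·3517141250625771963871807 + 92395145753940564778570 = 165398033925165222866753499, q_18 = 47·109829117369147297655046 + 2885206076253982918403 = 5164853722426176972705565 → 165398033925165222866753499/5164853722426176972705565

32/1
1345/42
14827/463
45826/1431
1206303/37669
51916855/1621198
2389381633/74612777
39550416386926/1235033515525
1780575205026511/55601691613226
484315649299596151/15123634935382871
6125711976030502286147/191286471495946755732
92395145753940564778570/2885206076253982918403
165398033925165222866753499/5164853722426176972705565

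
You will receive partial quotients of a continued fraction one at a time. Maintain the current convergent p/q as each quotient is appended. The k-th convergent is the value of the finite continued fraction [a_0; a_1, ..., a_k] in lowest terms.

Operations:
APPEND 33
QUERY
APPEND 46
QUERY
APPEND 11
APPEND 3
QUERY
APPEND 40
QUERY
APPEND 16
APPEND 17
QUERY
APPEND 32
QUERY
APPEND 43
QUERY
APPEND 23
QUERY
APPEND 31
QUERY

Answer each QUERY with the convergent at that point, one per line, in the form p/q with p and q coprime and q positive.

33/1
1519/46
51745/1567
2086542/63187
570505631/17276690
18289616609/553866639
787024019818/23833542167
18119842072423/548725336480
562502128264931/17034318973047

APPEND 33: p_0 = 33·1 + 0 = 33, q_0 = 33·0 + 1 = 1 → 33/1
APPEND 46: p_1 = 46·33 + 1 = 1519, q_1 = 46·1 + 0 = 46 → 1519/46
APPEND 11: p_2 = 11·1519 + 33 = 16742, q_2 = 11·46 + 1 = 507 → 16742/507
APPEND 3: p_3 = 3·16742 + 1519 = 51745, q_3 = 3·507 + 46 = 1567 → 51745/1567
APPEND 40: p_4 = 40·51745 + 16742 = 2086542, q_4 = 40·1567 + 507 = 63187 → 2086542/63187
APPEND 16: p_5 = 16·2086542 + 51745 = 33436417, q_5 = 16·63187 + 1567 = 1012559 → 33436417/1012559
APPEND 17: p_6 = 17·33436417 + 2086542 = 570505631, q_6 = 17·1012559 + 63187 = 17276690 → 570505631/17276690
APPEND 32: p_7 = 32·570505631 + 33436417 = 18289616609, q_7 = 32·17276690 + 1012559 = 553866639 → 18289616609/553866639
APPEND 43: p_8 = 43·18289616609 + 570505631 = 787024019818, q_8 = 43·553866639 + 17276690 = 23833542167 → 787024019818/23833542167
APPEND 23: p_9 = 23·787024019818 + 18289616609 = 18119842072423, q_9 = 23·23833542167 + 553866639 = 548725336480 → 18119842072423/548725336480
APPEND 31: p_10 = 31·18119842072423 + 787024019818 = 562502128264931, q_10 = 31·548725336480 + 23833542167 = 17034318973047 → 562502128264931/17034318973047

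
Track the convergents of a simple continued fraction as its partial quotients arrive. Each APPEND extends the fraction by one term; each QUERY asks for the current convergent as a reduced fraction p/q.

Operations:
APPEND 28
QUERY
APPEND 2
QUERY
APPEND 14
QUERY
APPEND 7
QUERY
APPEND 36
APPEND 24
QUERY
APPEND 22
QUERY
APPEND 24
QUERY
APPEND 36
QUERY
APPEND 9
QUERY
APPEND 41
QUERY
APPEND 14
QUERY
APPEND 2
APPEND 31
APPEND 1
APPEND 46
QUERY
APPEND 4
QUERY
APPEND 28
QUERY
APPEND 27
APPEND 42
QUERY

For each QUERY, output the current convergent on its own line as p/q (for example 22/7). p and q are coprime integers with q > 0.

28/1
57/2
826/29
5839/205
5070559/178021
111763328/3923871
2687390431/94350925
96857818844/3400557171
874407760027/30699365464
35947575979951/1262074541195
504140471479341/17699742942194
1593170066124294426/55934213237934367
6406599717574693301/224927722628298318
180977962158215706854/6353910446830287271
205679064237712964397932/7221135321502764581941

APPEND 28: p_0 = 28·1 + 0 = 28, q_0 = 28·0 + 1 = 1 → 28/1
APPEND 2: p_1 = 2·28 + 1 = 57, q_1 = 2·1 + 0 = 2 → 57/2
APPEND 14: p_2 = 14·57 + 28 = 826, q_2 = 14·2 + 1 = 29 → 826/29
APPEND 7: p_3 = 7·826 + 57 = 5839, q_3 = 7·29 + 2 = 205 → 5839/205
APPEND 36: p_4 = 36·5839 + 826 = 211030, q_4 = 36·205 + 29 = 7409 → 211030/7409
APPEND 24: p_5 = 24·211030 + 5839 = 5070559, q_5 = 24·7409 + 205 = 178021 → 5070559/178021
APPEND 22: p_6 = 22·5070559 + 211030 = 111763328, q_6 = 22·178021 + 7409 = 3923871 → 111763328/3923871
APPEND 24: p_7 = 24·111763328 + 5070559 = 2687390431, q_7 = 24·3923871 + 178021 = 94350925 → 2687390431/94350925
APPEND 36: p_8 = 36·2687390431 + 111763328 = 96857818844, q_8 = 36·94350925 + 3923871 = 3400557171 → 96857818844/3400557171
APPEND 9: p_9 = 9·96857818844 + 2687390431 = 874407760027, q_9 = 9·3400557171 + 94350925 = 30699365464 → 874407760027/30699365464
APPEND 41: p_10 = 41·874407760027 + 96857818844 = 35947575979951, q_10 = 41·30699365464 + 3400557171 = 1262074541195 → 35947575979951/1262074541195
APPEND 14: p_11 = 14·35947575979951 + 874407760027 = 504140471479341, q_11 = 14·1262074541195 + 30699365464 = 17699742942194 → 504140471479341/17699742942194
APPEND 2: p_12 = 2·504140471479341 + 35947575979951 = 1044228518938633, q_12 = 2·17699742942194 + 1262074541195 = 36661560425583 → 1044228518938633/36661560425583
APPEND 31: p_13 = 31·1044228518938633 + 504140471479341 = 32875224558576964, q_13 = 31·36661560425583 + 17699742942194 = 1154208116135267 → 32875224558576964/1154208116135267
APPEND 1: p_14 = 1·32875224558576964 + 1044228518938633 = 33919453077515597, q_14 = 1·1154208116135267 + 36661560425583 = 1190869676560850 → 33919453077515597/1190869676560850
APPEND 46: p_15 = 46·33919453077515597 + 32875224558576964 = 1593170066124294426, q_15 = 46·1190869676560850 + 1154208116135267 = 55934213237934367 → 1593170066124294426/55934213237934367
APPEND 4: p_16 = 4·1593170066124294426 + 33919453077515597 = 6406599717574693301, q_16 = 4·55934213237934367 + 1190869676560850 = 224927722628298318 → 6406599717574693301/224927722628298318
APPEND 28: p_17 = 28·6406599717574693301 + 1593170066124294426 = 180977962158215706854, q_17 = 28·224927722628298318 + 55934213237934367 = 6353910446830287271 → 180977962158215706854/6353910446830287271
APPEND 27: p_18 = 27·180977962158215706854 + 6406599717574693301 = 4892811577989398778359, q_18 = 27·6353910446830287271 + 224927722628298318 = 171780509787046054635 → 4892811577989398778359/171780509787046054635
APPEND 42: p_19 = 42·4892811577989398778359 + 180977962158215706854 = 205679064237712964397932, q_19 = 42·171780509787046054635 + 6353910446830287271 = 7221135321502764581941 → 205679064237712964397932/7221135321502764581941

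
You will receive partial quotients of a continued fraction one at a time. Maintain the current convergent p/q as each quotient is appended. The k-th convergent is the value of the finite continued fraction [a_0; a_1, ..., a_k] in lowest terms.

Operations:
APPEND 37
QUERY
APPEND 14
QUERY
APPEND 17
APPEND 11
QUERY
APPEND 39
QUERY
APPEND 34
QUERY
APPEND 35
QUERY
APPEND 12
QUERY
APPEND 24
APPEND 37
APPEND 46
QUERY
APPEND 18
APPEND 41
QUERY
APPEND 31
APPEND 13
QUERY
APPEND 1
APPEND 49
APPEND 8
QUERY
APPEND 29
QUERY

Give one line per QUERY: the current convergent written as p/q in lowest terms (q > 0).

APPEND 37: p_0 = 37·1 + 0 = 37, q_0 = 37·0 + 1 = 1 → 37/1
APPEND 14: p_1 = 14·37 + 1 = 519, q_1 = 14·1 + 0 = 14 → 519/14
APPEND 17: p_2 = 17·519 + 37 = 8860, q_2 = 17·14 + 1 = 239 → 8860/239
APPEND 11: p_3 = 11·8860 + 519 = 97979, q_3 = 11·239 + 14 = 2643 → 97979/2643
APPEND 39: p_4 = 39·97979 + 8860 = 3830041, q_4 = 39·2643 + 239 = 103316 → 3830041/103316
APPEND 34: p_5 = 34·3830041 + 97979 = 130319373, q_5 = 34·103316 + 2643 = 3515387 → 130319373/3515387
APPEND 35: p_6 = 35·130319373 + 3830041 = 4565008096, q_6 = 35·3515387 + 103316 = 123141861 → 4565008096/123141861
APPEND 12: p_7 = 12·4565008096 + 130319373 = 54910416525, q_7 = 12·123141861 + 3515387 = 1481217719 → 54910416525/1481217719
APPEND 24: p_8 = 24·54910416525 + 4565008096 = 1322415004696, q_8 = 24·1481217719 + 123141861 = 35672367117 → 1322415004696/35672367117
APPEND 37: p_9 = 37·1322415004696 + 54910416525 = 48984265590277, q_9 = 37·35672367117 + 1481217719 = 1321358801048 → 48984265590277/1321358801048
APPEND 46: p_10 = 46·48984265590277 + 1322415004696 = 2254598632157438, q_10 = 46·1321358801048 + 35672367117 = 60818177215325 → 2254598632157438/60818177215325
APPEND 18: p_11 = 18·2254598632157438 + 48984265590277 = 40631759644424161, q_11 = 18·60818177215325 + 1321358801048 = 1096048548676898 → 40631759644424161/1096048548676898
APPEND 41: p_12 = 41·40631759644424161 + 2254598632157438 = 1668156744053548039, q_12 = 41·1096048548676898 + 60818177215325 = 44998808672968143 → 1668156744053548039/44998808672968143
APPEND 31: p_13 = 31·1668156744053548039 + 40631759644424161 = 51753490825304413370, q_13 = 31·44998808672968143 + 1096048548676898 = 1396059117410689331 → 51753490825304413370/1396059117410689331
APPEND 13: p_14 = 13·51753490825304413370 + 1668156744053548039 = 674463537473010921849, q_14 = 13·1396059117410689331 + 44998808672968143 = 18193767335011929446 → 674463537473010921849/18193767335011929446
APPEND 1: p_15 = 1·674463537473010921849 + 51753490825304413370 = 726217028298315335219, q_15 = 1·18193767335011929446 + 1396059117410689331 = 19589826452422618777 → 726217028298315335219/19589826452422618777
APPEND 49: p_16 = 49·726217028298315335219 + 674463537473010921849 = 36259097924090462347580, q_16 = 49·19589826452422618777 + 18193767335011929446 = 978095263503720249519 → 36259097924090462347580/978095263503720249519
APPEND 8: p_17 = 8·36259097924090462347580 + 726217028298315335219 = 290799000421022014115859, q_17 = 8·978095263503720249519 + 19589826452422618777 = 7844351934482184614929 → 290799000421022014115859/7844351934482184614929
APPEND 29: p_18 = 29·290799000421022014115859 + 36259097924090462347580 = 8469430110133728871707491, q_18 = 29·7844351934482184614929 + 978095263503720249519 = 228464301363487074082460 → 8469430110133728871707491/228464301363487074082460

37/1
519/14
97979/2643
3830041/103316
130319373/3515387
4565008096/123141861
54910416525/1481217719
2254598632157438/60818177215325
1668156744053548039/44998808672968143
674463537473010921849/18193767335011929446
290799000421022014115859/7844351934482184614929
8469430110133728871707491/228464301363487074082460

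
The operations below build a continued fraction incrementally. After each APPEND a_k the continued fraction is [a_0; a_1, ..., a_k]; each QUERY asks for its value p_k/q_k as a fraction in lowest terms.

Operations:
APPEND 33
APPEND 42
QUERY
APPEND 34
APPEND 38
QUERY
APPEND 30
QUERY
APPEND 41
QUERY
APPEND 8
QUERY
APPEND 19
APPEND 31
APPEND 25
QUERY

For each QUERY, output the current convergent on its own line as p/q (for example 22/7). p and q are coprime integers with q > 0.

APPEND 33: p_0 = 33·1 + 0 = 33, q_0 = 33·0 + 1 = 1 → 33/1
APPEND 42: p_1 = 42·33 + 1 = 1387, q_1 = 42·1 + 0 = 42 → 1387/42
APPEND 34: p_2 = 34·1387 + 33 = 47191, q_2 = 34·42 + 1 = 1429 → 47191/1429
APPEND 38: p_3 = 38·47191 + 1387 = 1794645, q_3 = 38·1429 + 42 = 54344 → 1794645/54344
APPEND 30: p_4 = 30·1794645 + 47191 = 53886541, q_4 = 30·54344 + 1429 = 1631749 → 53886541/1631749
APPEND 41: p_5 = 41·53886541 + 1794645 = 2211142826, q_5 = 41·1631749 + 54344 = 66956053 → 2211142826/66956053
APPEND 8: p_6 = 8·2211142826 + 53886541 = 17743029149, q_6 = 8·66956053 + 1631749 = 537280173 → 17743029149/537280173
APPEND 19: p_7 = 19·17743029149 + 2211142826 = 339328696657, q_7 = 19·537280173 + 66956053 = 10275279340 → 339328696657/10275279340
APPEND 31: p_8 = 31·339328696657 + 17743029149 = 10536932625516, q_8 = 31·10275279340 + 537280173 = 319070939713 → 10536932625516/319070939713
APPEND 25: p_9 = 25·10536932625516 + 339328696657 = 263762644334557, q_9 = 25·319070939713 + 10275279340 = 7987048772165 → 263762644334557/7987048772165

1387/42
1794645/54344
53886541/1631749
2211142826/66956053
17743029149/537280173
263762644334557/7987048772165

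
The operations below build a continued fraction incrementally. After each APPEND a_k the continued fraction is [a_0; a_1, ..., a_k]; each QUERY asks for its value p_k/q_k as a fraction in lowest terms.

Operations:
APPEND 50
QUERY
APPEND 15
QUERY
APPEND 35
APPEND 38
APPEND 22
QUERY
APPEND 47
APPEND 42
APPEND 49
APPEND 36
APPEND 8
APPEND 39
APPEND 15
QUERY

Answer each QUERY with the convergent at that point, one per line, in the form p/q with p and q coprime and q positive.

50/1
751/15
22058917/440592
363413065156499513/7258601553441272

APPEND 50: p_0 = 50·1 + 0 = 50, q_0 = 50·0 + 1 = 1 → 50/1
APPEND 15: p_1 = 15·50 + 1 = 751, q_1 = 15·1 + 0 = 15 → 751/15
APPEND 35: p_2 = 35·751 + 50 = 26335, q_2 = 35·15 + 1 = 526 → 26335/526
APPEND 38: p_3 = 38·26335 + 751 = 1001481, q_3 = 38·526 + 15 = 20003 → 1001481/20003
APPEND 22: p_4 = 22·1001481 + 26335 = 22058917, q_4 = 22·20003 + 526 = 440592 → 22058917/440592
APPEND 47: p_5 = 47·22058917 + 1001481 = 1037770580, q_5 = 47·440592 + 20003 = 20727827 → 1037770580/20727827
APPEND 42: p_6 = 42·1037770580 + 22058917 = 43608423277, q_6 = 42·20727827 + 440592 = 871009326 → 43608423277/871009326
APPEND 49: p_7 = 49·43608423277 + 1037770580 = 2137850511153, q_7 = 49·871009326 + 20727827 = 42700184801 → 2137850511153/42700184801
APPEND 36: p_8 = 36·2137850511153 + 43608423277 = 77006226824785, q_8 = 36·42700184801 + 871009326 = 1538077662162 → 77006226824785/1538077662162
APPEND 8: p_9 = 8·77006226824785 + 2137850511153 = 618187665109433, q_9 = 8·1538077662162 + 42700184801 = 12347321482097 → 618187665109433/12347321482097
APPEND 39: p_10 = 39·618187665109433 + 77006226824785 = 24186325166092672, q_10 = 39·12347321482097 + 1538077662162 = 483083615463945 → 24186325166092672/483083615463945
APPEND 15: p_11 = 15·24186325166092672 + 618187665109433 = 363413065156499513, q_11 = 15·483083615463945 + 12347321482097 = 7258601553441272 → 363413065156499513/7258601553441272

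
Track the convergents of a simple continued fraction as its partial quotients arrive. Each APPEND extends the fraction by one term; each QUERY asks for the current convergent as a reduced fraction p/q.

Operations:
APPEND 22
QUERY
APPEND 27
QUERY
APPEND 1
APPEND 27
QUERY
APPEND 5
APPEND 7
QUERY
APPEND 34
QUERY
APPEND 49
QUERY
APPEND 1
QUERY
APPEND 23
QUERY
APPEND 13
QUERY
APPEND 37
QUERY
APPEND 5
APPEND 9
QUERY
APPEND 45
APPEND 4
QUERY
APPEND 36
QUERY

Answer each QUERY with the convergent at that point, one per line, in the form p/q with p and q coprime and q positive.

APPEND 22: p_0 = 22·1 + 0 = 22, q_0 = 22·0 + 1 = 1 → 22/1
APPEND 27: p_1 = 27·22 + 1 = 595, q_1 = 27·1 + 0 = 27 → 595/27
APPEND 1: p_2 = 1·595 + 22 = 617, q_2 = 1·27 + 1 = 28 → 617/28
APPEND 27: p_3 = 27·617 + 595 = 17254, q_3 = 27·28 + 27 = 783 → 17254/783
APPEND 5: p_4 = 5·17254 + 617 = 86887, q_4 = 5·783 + 28 = 3943 → 86887/3943
APPEND 7: p_5 = 7·86887 + 17254 = 625463, q_5 = 7·3943 + 783 = 28384 → 625463/28384
APPEND 34: p_6 = 34·625463 + 86887 = 21352629, q_6 = 34·28384 + 3943 = 968999 → 21352629/968999
APPEND 49: p_7 = 49·21352629 + 625463 = 1046904284, q_7 = 49·968999 + 28384 = 47509335 → 1046904284/47509335
APPEND 1: p_8 = 1·1046904284 + 21352629 = 1068256913, q_8 = 1·47509335 + 968999 = 48478334 → 1068256913/48478334
APPEND 23: p_9 = 23·1068256913 + 1046904284 = 25616813283, q_9 = 23·48478334 + 47509335 = 1162511017 → 25616813283/1162511017
APPEND 13: p_10 = 13·25616813283 + 1068256913 = 334086829592, q_10 = 13·1162511017 + 48478334 = 15161121555 → 334086829592/15161121555
APPEND 37: p_11 = 37·334086829592 + 25616813283 = 12386829508187, q_11 = 37·15161121555 + 1162511017 = 562124008552 → 12386829508187/562124008552
APPEND 5: p_12 = 5·12386829508187 + 334086829592 = 62268234370527, q_12 = 5·562124008552 + 15161121555 = 2825781164315 → 62268234370527/2825781164315
APPEND 9: p_13 = 9·62268234370527 + 12386829508187 = 572800938842930, q_13 = 9·2825781164315 + 562124008552 = 25994154487387 → 572800938842930/25994154487387
APPEND 45: p_14 = 45·572800938842930 + 62268234370527 = 25838310482302377, q_14 = 45·25994154487387 + 2825781164315 = 1172562733096730 → 25838310482302377/1172562733096730
APPEND 4: p_15 = 4·25838310482302377 + 572800938842930 = 103926042868052438, q_15 = 4·1172562733096730 + 25994154487387 = 4716245086874307 → 103926042868052438/4716245086874307
APPEND 36: p_16 = 36·103926042868052438 + 25838310482302377 = 3767175853732190145, q_16 = 36·4716245086874307 + 1172562733096730 = 170957385860571782 → 3767175853732190145/170957385860571782

22/1
595/27
17254/783
625463/28384
21352629/968999
1046904284/47509335
1068256913/48478334
25616813283/1162511017
334086829592/15161121555
12386829508187/562124008552
572800938842930/25994154487387
103926042868052438/4716245086874307
3767175853732190145/170957385860571782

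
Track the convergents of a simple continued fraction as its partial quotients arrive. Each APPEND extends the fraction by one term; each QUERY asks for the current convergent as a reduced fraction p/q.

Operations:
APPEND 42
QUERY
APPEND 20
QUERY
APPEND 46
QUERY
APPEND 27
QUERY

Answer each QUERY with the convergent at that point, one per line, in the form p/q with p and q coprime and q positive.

APPEND 42: p_0 = 42·1 + 0 = 42, q_0 = 42·0 + 1 = 1 → 42/1
APPEND 20: p_1 = 20·42 + 1 = 841, q_1 = 20·1 + 0 = 20 → 841/20
APPEND 46: p_2 = 46·841 + 42 = 38728, q_2 = 46·20 + 1 = 921 → 38728/921
APPEND 27: p_3 = 27·38728 + 841 = 1046497, q_3 = 27·921 + 20 = 24887 → 1046497/24887

42/1
841/20
38728/921
1046497/24887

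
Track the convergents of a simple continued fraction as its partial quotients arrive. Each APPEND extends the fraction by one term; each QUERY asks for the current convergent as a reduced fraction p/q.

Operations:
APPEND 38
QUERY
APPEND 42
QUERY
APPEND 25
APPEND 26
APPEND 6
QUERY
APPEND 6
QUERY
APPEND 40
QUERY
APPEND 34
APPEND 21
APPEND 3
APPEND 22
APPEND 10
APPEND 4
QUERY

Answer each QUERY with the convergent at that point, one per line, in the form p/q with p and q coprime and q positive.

38/1
1597/42
6283773/165259
38743273/1018922
1556014693/40922139
3119738169163562/82047013808061

APPEND 38: p_0 = 38·1 + 0 = 38, q_0 = 38·0 + 1 = 1 → 38/1
APPEND 42: p_1 = 42·38 + 1 = 1597, q_1 = 42·1 + 0 = 42 → 1597/42
APPEND 25: p_2 = 25·1597 + 38 = 39963, q_2 = 25·42 + 1 = 1051 → 39963/1051
APPEND 26: p_3 = 26·39963 + 1597 = 1040635, q_3 = 26·1051 + 42 = 27368 → 1040635/27368
APPEND 6: p_4 = 6·1040635 + 39963 = 6283773, q_4 = 6·27368 + 1051 = 165259 → 6283773/165259
APPEND 6: p_5 = 6·6283773 + 1040635 = 38743273, q_5 = 6·165259 + 27368 = 1018922 → 38743273/1018922
APPEND 40: p_6 = 40·38743273 + 6283773 = 1556014693, q_6 = 40·1018922 + 165259 = 40922139 → 1556014693/40922139
APPEND 34: p_7 = 34·1556014693 + 38743273 = 52943242835, q_7 = 34·40922139 + 1018922 = 1392371648 → 52943242835/1392371648
APPEND 21: p_8 = 21·52943242835 + 1556014693 = 1113364114228, q_8 = 21·1392371648 + 40922139 = 29280726747 → 1113364114228/29280726747
APPEND 3: p_9 = 3·1113364114228 + 52943242835 = 3393035585519, q_9 = 3·29280726747 + 1392371648 = 89234551889 → 3393035585519/89234551889
APPEND 22: p_10 = 22·3393035585519 + 1113364114228 = 75760146995646, q_10 = 22·89234551889 + 29280726747 = 1992440868305 → 75760146995646/1992440868305
APPEND 10: p_11 = 10·75760146995646 + 3393035585519 = 760994505541979, q_11 = 10·1992440868305 + 89234551889 = 20013643234939 → 760994505541979/20013643234939
APPEND 4: p_12 = 4·760994505541979 + 75760146995646 = 3119738169163562, q_12 = 4·20013643234939 + 1992440868305 = 82047013808061 → 3119738169163562/82047013808061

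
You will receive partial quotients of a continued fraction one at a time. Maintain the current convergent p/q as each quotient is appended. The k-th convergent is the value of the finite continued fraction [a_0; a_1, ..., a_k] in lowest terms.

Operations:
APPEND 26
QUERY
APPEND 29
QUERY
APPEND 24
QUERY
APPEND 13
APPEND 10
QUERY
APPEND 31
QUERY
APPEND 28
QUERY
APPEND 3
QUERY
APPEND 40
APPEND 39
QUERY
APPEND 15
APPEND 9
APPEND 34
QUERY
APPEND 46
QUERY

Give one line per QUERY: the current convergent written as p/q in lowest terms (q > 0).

APPEND 26: p_0 = 26·1 + 0 = 26, q_0 = 26·0 + 1 = 1 → 26/1
APPEND 29: p_1 = 29·26 + 1 = 755, q_1 = 29·1 + 0 = 29 → 755/29
APPEND 24: p_2 = 24·755 + 26 = 18146, q_2 = 24·29 + 1 = 697 → 18146/697
APPEND 13: p_3 = 13·18146 + 755 = 236653, q_3 = 13·697 + 29 = 9090 → 236653/9090
APPEND 10: p_4 = 10·236653 + 18146 = 2384676, q_4 = 10·9090 + 697 = 91597 → 2384676/91597
APPEND 31: p_5 = 31·2384676 + 236653 = 74161609, q_5 = 31·91597 + 9090 = 2848597 → 74161609/2848597
APPEND 28: p_6 = 28·74161609 + 2384676 = 2078909728, q_6 = 28·2848597 + 91597 = 79852313 → 2078909728/79852313
APPEND 3: p_7 = 3·2078909728 + 74161609 = 6310890793, q_7 = 3·79852313 + 2848597 = 242405536 → 6310890793/242405536
APPEND 40: p_8 = 40·6310890793 + 2078909728 = 254514541448, q_8 = 40·242405536 + 79852313 = 9776073753 → 254514541448/9776073753
APPEND 39: p_9 = 39·254514541448 + 6310890793 = 9932378007265, q_9 = 39·9776073753 + 242405536 = 381509281903 → 9932378007265/381509281903
APPEND 15: p_10 = 15·9932378007265 + 254514541448 = 149240184650423, q_10 = 15·381509281903 + 9776073753 = 5732415302298 → 149240184650423/5732415302298
APPEND 9: p_11 = 9·149240184650423 + 9932378007265 = 1353094039861072, q_11 = 9·5732415302298 + 381509281903 = 51973247002585 → 1353094039861072/51973247002585
APPEND 34: p_12 = 34·1353094039861072 + 149240184650423 = 46154437539926871, q_12 = 34·51973247002585 + 5732415302298 = 1772822813390188 → 46154437539926871/1772822813390188
APPEND 46: p_13 = 46·46154437539926871 + 1353094039861072 = 2124457220876497138, q_13 = 46·1772822813390188 + 51973247002585 = 81601822662951233 → 2124457220876497138/81601822662951233

26/1
755/29
18146/697
2384676/91597
74161609/2848597
2078909728/79852313
6310890793/242405536
9932378007265/381509281903
46154437539926871/1772822813390188
2124457220876497138/81601822662951233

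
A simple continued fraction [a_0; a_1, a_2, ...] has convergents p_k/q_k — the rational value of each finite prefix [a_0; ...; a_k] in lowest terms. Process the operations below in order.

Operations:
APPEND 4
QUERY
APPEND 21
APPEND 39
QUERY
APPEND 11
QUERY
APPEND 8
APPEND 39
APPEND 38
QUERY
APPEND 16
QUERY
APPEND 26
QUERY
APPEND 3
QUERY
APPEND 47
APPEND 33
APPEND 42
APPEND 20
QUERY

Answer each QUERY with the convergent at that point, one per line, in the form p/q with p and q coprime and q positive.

APPEND 4: p_0 = 4·1 + 0 = 4, q_0 = 4·0 + 1 = 1 → 4/1
APPEND 21: p_1 = 21·4 + 1 = 85, q_1 = 21·1 + 0 = 21 → 85/21
APPEND 39: p_2 = 39·85 + 4 = 3319, q_2 = 39·21 + 1 = 820 → 3319/820
APPEND 11: p_3 = 11·3319 + 85 = 36594, q_3 = 11·820 + 21 = 9041 → 36594/9041
APPEND 8: p_4 = 8·36594 + 3319 = 296071, q_4 = 8·9041 + 820 = 73148 → 296071/73148
APPEND 39: p_5 = 39·296071 + 36594 = 11583363, q_5 = 39·73148 + 9041 = 2861813 → 11583363/2861813
APPEND 38: p_6 = 38·11583363 + 296071 = 440463865, q_6 = 38·2861813 + 73148 = 108822042 → 440463865/108822042
APPEND 16: p_7 = 16·440463865 + 11583363 = 7059005203, q_7 = 16·108822042 + 2861813 = 1744014485 → 7059005203/1744014485
APPEND 26: p_8 = 26·7059005203 + 440463865 = 183974599143, q_8 = 26·1744014485 + 108822042 = 45453198652 → 183974599143/45453198652
APPEND 3: p_9 = 3·183974599143 + 7059005203 = 558982802632, q_9 = 3·45453198652 + 1744014485 = 138103610441 → 558982802632/138103610441
APPEND 47: p_10 = 47·558982802632 + 183974599143 = 26456166322847, q_10 = 47·138103610441 + 45453198652 = 6536322889379 → 26456166322847/6536322889379
APPEND 33: p_11 = 33·26456166322847 + 558982802632 = 873612471456583, q_11 = 33·6536322889379 + 138103610441 = 215836758959948 → 873612471456583/215836758959948
APPEND 42: p_12 = 42·873612471456583 + 26456166322847 = 36718179967499333, q_12 = 42·215836758959948 + 6536322889379 = 9071680199207195 → 36718179967499333/9071680199207195
APPEND 20: p_13 = 20·36718179967499333 + 873612471456583 = 735237211821443243, q_13 = 20·9071680199207195 + 215836758959948 = 181649440743103848 → 735237211821443243/181649440743103848

4/1
3319/820
36594/9041
440463865/108822042
7059005203/1744014485
183974599143/45453198652
558982802632/138103610441
735237211821443243/181649440743103848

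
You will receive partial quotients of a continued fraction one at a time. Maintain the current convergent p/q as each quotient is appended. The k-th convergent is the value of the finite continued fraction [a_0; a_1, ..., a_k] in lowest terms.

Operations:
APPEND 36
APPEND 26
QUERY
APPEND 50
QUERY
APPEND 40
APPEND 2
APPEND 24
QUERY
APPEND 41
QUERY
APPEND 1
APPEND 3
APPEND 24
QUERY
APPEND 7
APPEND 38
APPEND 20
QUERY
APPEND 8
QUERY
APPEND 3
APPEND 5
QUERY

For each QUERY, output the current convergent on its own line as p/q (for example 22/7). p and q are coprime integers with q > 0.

APPEND 36: p_0 = 36·1 + 0 = 36, q_0 = 36·0 + 1 = 1 → 36/1
APPEND 26: p_1 = 26·36 + 1 = 937, q_1 = 26·1 + 0 = 26 → 937/26
APPEND 50: p_2 = 50·937 + 36 = 46886, q_2 = 50·26 + 1 = 1301 → 46886/1301
APPEND 40: p_3 = 40·46886 + 937 = 1876377, q_3 = 40·1301 + 26 = 52066 → 1876377/52066
APPEND 2: p_4 = 2·1876377 + 46886 = 3799640, q_4 = 2·52066 + 1301 = 105433 → 3799640/105433
APPEND 24: p_5 = 24·3799640 + 1876377 = 93067737, q_5 = 24·105433 + 52066 = 2582458 → 93067737/2582458
APPEND 41: p_6 = 41·93067737 + 3799640 = 3819576857, q_6 = 41·2582458 + 105433 = 105986211 → 3819576857/105986211
APPEND 1: p_7 = 1·3819576857 + 93067737 = 3912644594, q_7 = 1·105986211 + 2582458 = 108568669 → 3912644594/108568669
APPEND 3: p_8 = 3·3912644594 + 3819576857 = 15557510639, q_8 = 3·108568669 + 105986211 = 431692218 → 15557510639/431692218
APPEND 24: p_9 = 24·15557510639 + 3912644594 = 377292899930, q_9 = 24·431692218 + 108568669 = 10469181901 → 377292899930/10469181901
APPEND 7: p_10 = 7·377292899930 + 15557510639 = 2656607810149, q_10 = 7·10469181901 + 431692218 = 73715965525 → 2656607810149/73715965525
APPEND 38: p_11 = 38·2656607810149 + 377292899930 = 101328389685592, q_11 = 38·73715965525 + 10469181901 = 2811675871851 → 101328389685592/2811675871851
APPEND 20: p_12 = 20·101328389685592 + 2656607810149 = 2029224401521989, q_12 = 20·2811675871851 + 73715965525 = 56307233402545 → 2029224401521989/56307233402545
APPEND 8: p_13 = 8·2029224401521989 + 101328389685592 = 16335123601861504, q_13 = 8·56307233402545 + 2811675871851 = 453269543092211 → 16335123601861504/453269543092211
APPEND 3: p_14 = 3·16335123601861504 + 2029224401521989 = 51034595207106501, q_14 = 3·453269543092211 + 56307233402545 = 1416115862679178 → 51034595207106501/1416115862679178
APPEND 5: p_15 = 5·51034595207106501 + 16335123601861504 = 271508099637394009, q_15 = 5·1416115862679178 + 453269543092211 = 7533848856488101 → 271508099637394009/7533848856488101

937/26
46886/1301
93067737/2582458
3819576857/105986211
377292899930/10469181901
2029224401521989/56307233402545
16335123601861504/453269543092211
271508099637394009/7533848856488101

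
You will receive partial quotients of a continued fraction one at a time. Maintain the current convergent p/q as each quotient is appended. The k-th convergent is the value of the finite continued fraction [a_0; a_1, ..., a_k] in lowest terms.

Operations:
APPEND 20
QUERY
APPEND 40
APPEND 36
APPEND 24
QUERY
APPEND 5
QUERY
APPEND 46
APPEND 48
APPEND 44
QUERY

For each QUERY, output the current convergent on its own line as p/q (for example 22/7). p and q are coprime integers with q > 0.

20/1
693345/34624
3495581/174561
341382325587/17047821274

APPEND 20: p_0 = 20·1 + 0 = 20, q_0 = 20·0 + 1 = 1 → 20/1
APPEND 40: p_1 = 40·20 + 1 = 801, q_1 = 40·1 + 0 = 40 → 801/40
APPEND 36: p_2 = 36·801 + 20 = 28856, q_2 = 36·40 + 1 = 1441 → 28856/1441
APPEND 24: p_3 = 24·28856 + 801 = 693345, q_3 = 24·1441 + 40 = 34624 → 693345/34624
APPEND 5: p_4 = 5·693345 + 28856 = 3495581, q_4 = 5·34624 + 1441 = 174561 → 3495581/174561
APPEND 46: p_5 = 46·3495581 + 693345 = 161490071, q_5 = 46·174561 + 34624 = 8064430 → 161490071/8064430
APPEND 48: p_6 = 48·161490071 + 3495581 = 7755018989, q_6 = 48·8064430 + 174561 = 387267201 → 7755018989/387267201
APPEND 44: p_7 = 44·7755018989 + 161490071 = 341382325587, q_7 = 44·387267201 + 8064430 = 17047821274 → 341382325587/17047821274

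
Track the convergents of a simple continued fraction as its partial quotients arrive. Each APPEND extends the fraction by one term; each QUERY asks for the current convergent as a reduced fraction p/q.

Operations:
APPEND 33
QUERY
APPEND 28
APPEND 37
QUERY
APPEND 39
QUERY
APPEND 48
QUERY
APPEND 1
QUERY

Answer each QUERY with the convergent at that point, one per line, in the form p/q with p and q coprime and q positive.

APPEND 33: p_0 = 33·1 + 0 = 33, q_0 = 33·0 + 1 = 1 → 33/1
APPEND 28: p_1 = 28·33 + 1 = 925, q_1 = 28·1 + 0 = 28 → 925/28
APPEND 37: p_2 = 37·925 + 33 = 34258, q_2 = 37·28 + 1 = 1037 → 34258/1037
APPEND 39: p_3 = 39·34258 + 925 = 1336987, q_3 = 39·1037 + 28 = 40471 → 1336987/40471
APPEND 48: p_4 = 48·1336987 + 34258 = 64209634, q_4 = 48·40471 + 1037 = 1943645 → 64209634/1943645
APPEND 1: p_5 = 1·64209634 + 1336987 = 65546621, q_5 = 1·1943645 + 40471 = 1984116 → 65546621/1984116

33/1
34258/1037
1336987/40471
64209634/1943645
65546621/1984116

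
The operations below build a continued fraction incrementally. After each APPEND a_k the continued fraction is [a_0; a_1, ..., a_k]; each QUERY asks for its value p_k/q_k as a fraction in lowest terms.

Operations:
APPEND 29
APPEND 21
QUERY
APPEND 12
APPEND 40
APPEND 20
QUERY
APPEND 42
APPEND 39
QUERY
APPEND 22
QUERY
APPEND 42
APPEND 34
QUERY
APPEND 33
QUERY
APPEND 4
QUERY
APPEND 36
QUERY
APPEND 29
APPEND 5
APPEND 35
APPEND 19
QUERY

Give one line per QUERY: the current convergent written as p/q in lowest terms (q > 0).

610/21
5898749/203073
9679537841/333232146
213197874530/7339646419
304988866989964/10499684625715
10073596600936913/346798191030339
40599375270737616/1397692448747071
1471651106347491089/50663726345924895
144044314044183811396027/4958934680199811648144

APPEND 29: p_0 = 29·1 + 0 = 29, q_0 = 29·0 + 1 = 1 → 29/1
APPEND 21: p_1 = 21·29 + 1 = 610, q_1 = 21·1 + 0 = 21 → 610/21
APPEND 12: p_2 = 12·610 + 29 = 7349, q_2 = 12·21 + 1 = 253 → 7349/253
APPEND 40: p_3 = 40·7349 + 610 = 294570, q_3 = 40·253 + 21 = 10141 → 294570/10141
APPEND 20: p_4 = 20·294570 + 7349 = 5898749, q_4 = 20·10141 + 253 = 203073 → 5898749/203073
APPEND 42: p_5 = 42·5898749 + 294570 = 248042028, q_5 = 42·203073 + 10141 = 8539207 → 248042028/8539207
APPEND 39: p_6 = 39·248042028 + 5898749 = 9679537841, q_6 = 39·8539207 + 203073 = 333232146 → 9679537841/333232146
APPEND 22: p_7 = 22·9679537841 + 248042028 = 213197874530, q_7 = 22·333232146 + 8539207 = 7339646419 → 213197874530/7339646419
APPEND 42: p_8 = 42·213197874530 + 9679537841 = 8963990268101, q_8 = 42·7339646419 + 333232146 = 308598381744 → 8963990268101/308598381744
APPEND 34: p_9 = 34·8963990268101 + 213197874530 = 304988866989964, q_9 = 34·308598381744 + 7339646419 = 10499684625715 → 304988866989964/10499684625715
APPEND 33: p_10 = 33·304988866989964 + 8963990268101 = 10073596600936913, q_10 = 33·10499684625715 + 308598381744 = 346798191030339 → 10073596600936913/346798191030339
APPEND 4: p_11 = 4·10073596600936913 + 304988866989964 = 40599375270737616, q_11 = 4·346798191030339 + 10499684625715 = 1397692448747071 → 40599375270737616/1397692448747071
APPEND 36: p_12 = 36·40599375270737616 + 10073596600936913 = 1471651106347491089, q_12 = 36·1397692448747071 + 346798191030339 = 50663726345924895 → 1471651106347491089/50663726345924895
APPEND 29: p_13 = 29·1471651106347491089 + 40599375270737616 = 42718481459347979197, q_13 = 29·50663726345924895 + 1397692448747071 = 1470645756480569026 → 42718481459347979197/1470645756480569026
APPEND 5: p_14 = 5·42718481459347979197 + 1471651106347491089 = 215064058403087387074, q_14 = 5·1470645756480569026 + 50663726345924895 = 7403892508748770025 → 215064058403087387074/7403892508748770025
APPEND 35: p_15 = 35·215064058403087387074 + 42718481459347979197 = 7569960525567406526787, q_15 = 35·7403892508748770025 + 1470645756480569026 = 260606883562687519901 → 7569960525567406526787/260606883562687519901
APPEND 19: p_16 = 19·7569960525567406526787 + 215064058403087387074 = 144044314044183811396027, q_16 = 19·260606883562687519901 + 7403892508748770025 = 4958934680199811648144 → 144044314044183811396027/4958934680199811648144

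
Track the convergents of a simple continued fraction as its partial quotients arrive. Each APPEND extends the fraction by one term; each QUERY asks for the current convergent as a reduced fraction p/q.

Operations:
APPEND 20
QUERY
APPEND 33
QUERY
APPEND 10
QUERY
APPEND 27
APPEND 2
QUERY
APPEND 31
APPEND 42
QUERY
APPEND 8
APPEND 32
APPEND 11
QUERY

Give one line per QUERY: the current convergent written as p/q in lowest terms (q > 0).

APPEND 20: p_0 = 20·1 + 0 = 20, q_0 = 20·0 + 1 = 1 → 20/1
APPEND 33: p_1 = 33·20 + 1 = 661, q_1 = 33·1 + 0 = 33 → 661/33
APPEND 10: p_2 = 10·661 + 20 = 6630, q_2 = 10·33 + 1 = 331 → 6630/331
APPEND 27: p_3 = 27·6630 + 661 = 179671, q_3 = 27·331 + 33 = 8970 → 179671/8970
APPEND 2: p_4 = 2·179671 + 6630 = 365972, q_4 = 2·8970 + 331 = 18271 → 365972/18271
APPEND 31: p_5 = 31·365972 + 179671 = 11524803, q_5 = 31·18271 + 8970 = 575371 → 11524803/575371
APPEND 42: p_6 = 42·11524803 + 365972 = 484407698, q_6 = 42·575371 + 18271 = 24183853 → 484407698/24183853
APPEND 8: p_7 = 8·484407698 + 11524803 = 3886786387, q_7 = 8·24183853 + 575371 = 194046195 → 3886786387/194046195
APPEND 32: p_8 = 32·3886786387 + 484407698 = 124861572082, q_8 = 32·194046195 + 24183853 = 6233662093 → 124861572082/6233662093
APPEND 11: p_9 = 11·124861572082 + 3886786387 = 1377364079289, q_9 = 11·6233662093 + 194046195 = 68764329218 → 1377364079289/68764329218

20/1
661/33
6630/331
365972/18271
484407698/24183853
1377364079289/68764329218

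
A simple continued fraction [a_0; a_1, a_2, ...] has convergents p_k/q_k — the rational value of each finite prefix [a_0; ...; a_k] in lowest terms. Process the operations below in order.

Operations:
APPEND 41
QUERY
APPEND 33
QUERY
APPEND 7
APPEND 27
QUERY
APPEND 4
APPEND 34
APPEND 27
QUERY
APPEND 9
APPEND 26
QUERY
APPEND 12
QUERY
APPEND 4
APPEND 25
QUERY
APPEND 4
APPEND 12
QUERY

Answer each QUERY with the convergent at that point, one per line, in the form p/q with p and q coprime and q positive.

41/1
1354/33
258367/6297
965480962/23530999
227816744120/5552419767
2742525978023/66841686772
282690542383323/6889820858147
13986211624657371/340876252051463

APPEND 41: p_0 = 41·1 + 0 = 41, q_0 = 41·0 + 1 = 1 → 41/1
APPEND 33: p_1 = 33·41 + 1 = 1354, q_1 = 33·1 + 0 = 33 → 1354/33
APPEND 7: p_2 = 7·1354 + 41 = 9519, q_2 = 7·33 + 1 = 232 → 9519/232
APPEND 27: p_3 = 27·9519 + 1354 = 258367, q_3 = 27·232 + 33 = 6297 → 258367/6297
APPEND 4: p_4 = 4·258367 + 9519 = 1042987, q_4 = 4·6297 + 232 = 25420 → 1042987/25420
APPEND 34: p_5 = 34·1042987 + 258367 = 35719925, q_5 = 34·25420 + 6297 = 870577 → 35719925/870577
APPEND 27: p_6 = 27·35719925 + 1042987 = 965480962, q_6 = 27·870577 + 25420 = 23530999 → 965480962/23530999
APPEND 9: p_7 = 9·965480962 + 35719925 = 8725048583, q_7 = 9·23530999 + 870577 = 212649568 → 8725048583/212649568
APPEND 26: p_8 = 26·8725048583 + 965480962 = 227816744120, q_8 = 26·212649568 + 23530999 = 5552419767 → 227816744120/5552419767
APPEND 12: p_9 = 12·227816744120 + 8725048583 = 2742525978023, q_9 = 12·5552419767 + 212649568 = 66841686772 → 2742525978023/66841686772
APPEND 4: p_10 = 4·2742525978023 + 227816744120 = 11197920656212, q_10 = 4·66841686772 + 5552419767 = 272919166855 → 11197920656212/272919166855
APPEND 25: p_11 = 25·11197920656212 + 2742525978023 = 282690542383323, q_11 = 25·272919166855 + 66841686772 = 6889820858147 → 282690542383323/6889820858147
APPEND 4: p_12 = 4·282690542383323 + 11197920656212 = 1141960090189504, q_12 = 4·6889820858147 + 272919166855 = 27832202599443 → 1141960090189504/27832202599443
APPEND 12: p_13 = 12·1141960090189504 + 282690542383323 = 13986211624657371, q_13 = 12·27832202599443 + 6889820858147 = 340876252051463 → 13986211624657371/340876252051463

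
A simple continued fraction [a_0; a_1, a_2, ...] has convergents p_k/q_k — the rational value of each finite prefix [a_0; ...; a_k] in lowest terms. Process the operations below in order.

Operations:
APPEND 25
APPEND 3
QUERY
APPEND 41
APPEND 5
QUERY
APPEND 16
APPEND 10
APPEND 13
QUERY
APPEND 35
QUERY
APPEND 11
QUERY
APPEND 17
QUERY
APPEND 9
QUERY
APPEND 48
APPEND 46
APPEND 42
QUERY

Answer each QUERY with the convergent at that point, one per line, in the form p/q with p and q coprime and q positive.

APPEND 25: p_0 = 25·1 + 0 = 25, q_0 = 25·0 + 1 = 1 → 25/1
APPEND 3: p_1 = 3·25 + 1 = 76, q_1 = 3·1 + 0 = 3 → 76/3
APPEND 41: p_2 = 41·76 + 25 = 3141, q_2 = 41·3 + 1 = 124 → 3141/124
APPEND 5: p_3 = 5·3141 + 76 = 15781, q_3 = 5·124 + 3 = 623 → 15781/623
APPEND 16: p_4 = 16·15781 + 3141 = 255637, q_4 = 16·623 + 124 = 10092 → 255637/10092
APPEND 10: p_5 = 10·255637 + 15781 = 2572151, q_5 = 10·10092 + 623 = 101543 → 2572151/101543
APPEND 13: p_6 = 13·2572151 + 255637 = 33693600, q_6 = 13·101543 + 10092 = 1330151 → 33693600/1330151
APPEND 35: p_7 = 35·33693600 + 2572151 = 1181848151, q_7 = 35·1330151 + 101543 = 46656828 → 1181848151/46656828
APPEND 11: p_8 = 11·1181848151 + 33693600 = 13034023261, q_8 = 11·46656828 + 1330151 = 514555259 → 13034023261/514555259
APPEND 17: p_9 = 17·13034023261 + 1181848151 = 222760243588, q_9 = 17·514555259 + 46656828 = 8794096231 → 222760243588/8794096231
APPEND 9: p_10 = 9·222760243588 + 13034023261 = 2017876215553, q_10 = 9·8794096231 + 514555259 = 79661421338 → 2017876215553/79661421338
APPEND 48: p_11 = 48·2017876215553 + 222760243588 = 97080818590132, q_11 = 48·79661421338 + 8794096231 = 3832542320455 → 97080818590132/3832542320455
APPEND 46: p_12 = 46·97080818590132 + 2017876215553 = 4467735531361625, q_12 = 46·3832542320455 + 79661421338 = 176376608162268 → 4467735531361625/176376608162268
APPEND 42: p_13 = 42·4467735531361625 + 97080818590132 = 187741973135778382, q_13 = 42·176376608162268 + 3832542320455 = 7411650085135711 → 187741973135778382/7411650085135711

76/3
15781/623
33693600/1330151
1181848151/46656828
13034023261/514555259
222760243588/8794096231
2017876215553/79661421338
187741973135778382/7411650085135711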